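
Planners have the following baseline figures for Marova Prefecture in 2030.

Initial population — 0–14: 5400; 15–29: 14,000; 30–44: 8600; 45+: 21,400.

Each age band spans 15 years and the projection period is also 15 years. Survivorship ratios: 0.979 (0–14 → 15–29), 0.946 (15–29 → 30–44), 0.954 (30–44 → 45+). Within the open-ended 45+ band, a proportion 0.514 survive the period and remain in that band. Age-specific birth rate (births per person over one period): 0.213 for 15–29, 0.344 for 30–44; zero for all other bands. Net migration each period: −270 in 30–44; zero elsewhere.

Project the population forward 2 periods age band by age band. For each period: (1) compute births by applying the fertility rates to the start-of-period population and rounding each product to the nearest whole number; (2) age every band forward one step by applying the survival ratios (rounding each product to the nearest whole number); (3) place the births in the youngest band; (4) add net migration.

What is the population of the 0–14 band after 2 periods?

5589

(Bands numbered youngest = 1 to oldest = 4.)
— Period 1 —
Births: 14000 * 0.213 = 2982  |  8600 * 0.344 = 2958 → 5940
Band 2: 5400 * 0.979 = 5287
Band 3: 14000 * 0.946 = 13244
Band 4: 8600 * 0.954 + 21400 * 0.514 = 8204 + 11000 = 19204
Net migration: Band 3 − 270 → 12974
→ [5940, 5287, 12974, 19204]
— Period 2 —
Births: 5287 * 0.213 = 1126  |  12974 * 0.344 = 4463 → 5589
Band 2: 5940 * 0.979 = 5815
Band 3: 5287 * 0.946 = 5002
Band 4: 12974 * 0.954 + 19204 * 0.514 = 12377 + 9871 = 22248
Net migration: Band 3 − 270 → 4732
→ [5589, 5815, 4732, 22248]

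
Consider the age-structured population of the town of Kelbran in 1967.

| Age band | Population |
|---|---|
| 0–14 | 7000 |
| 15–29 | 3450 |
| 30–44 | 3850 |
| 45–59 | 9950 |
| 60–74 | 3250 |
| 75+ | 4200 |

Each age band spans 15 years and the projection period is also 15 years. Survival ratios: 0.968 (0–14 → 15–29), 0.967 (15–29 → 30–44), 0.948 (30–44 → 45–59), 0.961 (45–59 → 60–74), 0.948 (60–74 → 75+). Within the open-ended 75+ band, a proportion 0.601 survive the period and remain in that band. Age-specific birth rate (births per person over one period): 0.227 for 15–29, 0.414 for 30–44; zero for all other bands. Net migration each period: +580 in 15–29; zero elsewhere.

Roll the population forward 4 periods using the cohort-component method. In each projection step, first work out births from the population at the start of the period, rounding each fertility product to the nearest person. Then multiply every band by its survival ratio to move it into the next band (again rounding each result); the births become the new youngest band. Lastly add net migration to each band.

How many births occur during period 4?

1955

Numbering the bands 1..6 from youngest to oldest:
Period 1.
Births: 3450 × 0.227 = 783 ; 3850 × 0.414 = 1594 — total 2377
Band 2: 7000 × 0.968 = 6776
Band 3: 3450 × 0.967 = 3336
Band 4: 3850 × 0.948 = 3650
Band 5: 9950 × 0.961 = 9562
Band 6: 3250 × 0.948 + 4200 × 0.601 = 3081 + 2524 = 5605
Net migration: Band 2 + 580 → 7356
Giving 2377 / 7356 / 3336 / 3650 / 9562 / 5605.
Period 2.
Births: 7356 × 0.227 = 1670 ; 3336 × 0.414 = 1381 — total 3051
Band 2: 2377 × 0.968 = 2301
Band 3: 7356 × 0.967 = 7113
Band 4: 3336 × 0.948 = 3163
Band 5: 3650 × 0.961 = 3508
Band 6: 9562 × 0.948 + 5605 × 0.601 = 9065 + 3369 = 12434
Net migration: Band 2 + 580 → 2881
Giving 3051 / 2881 / 7113 / 3163 / 3508 / 12434.
Period 3.
Births: 2881 × 0.227 = 654 ; 7113 × 0.414 = 2945 — total 3599
Band 2: 3051 × 0.968 = 2953
Band 3: 2881 × 0.967 = 2786
Band 4: 7113 × 0.948 = 6743
Band 5: 3163 × 0.961 = 3040
Band 6: 3508 × 0.948 + 12434 × 0.601 = 3326 + 7473 = 10799
Net migration: Band 2 + 580 → 3533
Giving 3599 / 3533 / 2786 / 6743 / 3040 / 10799.
Period 4.
Births: 3533 × 0.227 = 802 ; 2786 × 0.414 = 1153 — total 1955
Band 2: 3599 × 0.968 = 3484
Band 3: 3533 × 0.967 = 3416
Band 4: 2786 × 0.948 = 2641
Band 5: 6743 × 0.961 = 6480
Band 6: 3040 × 0.948 + 10799 × 0.601 = 2882 + 6490 = 9372
Net migration: Band 2 + 580 → 4064
Giving 1955 / 4064 / 3416 / 2641 / 6480 / 9372.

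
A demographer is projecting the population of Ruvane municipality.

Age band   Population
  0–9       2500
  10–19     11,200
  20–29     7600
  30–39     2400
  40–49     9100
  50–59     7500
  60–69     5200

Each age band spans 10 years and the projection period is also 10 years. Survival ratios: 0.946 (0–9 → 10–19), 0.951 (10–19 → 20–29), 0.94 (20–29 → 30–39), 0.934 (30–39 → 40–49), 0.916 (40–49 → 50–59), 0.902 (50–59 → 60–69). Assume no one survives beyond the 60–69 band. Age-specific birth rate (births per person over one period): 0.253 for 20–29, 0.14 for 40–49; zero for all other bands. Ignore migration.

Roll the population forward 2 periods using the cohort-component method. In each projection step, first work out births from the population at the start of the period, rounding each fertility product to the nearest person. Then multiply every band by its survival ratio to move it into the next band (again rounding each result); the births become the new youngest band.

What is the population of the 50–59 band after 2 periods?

2054

Numbering the groups 1..7 from youngest to oldest:
Period 1:
Births: 7600 × 0.253 = 1923, 9100 × 0.14 = 1274 — total 3197
Group 2: 2500 × 0.946 = 2365
Group 3: 11200 × 0.951 = 10651
Group 4: 7600 × 0.94 = 7144
Group 5: 2400 × 0.934 = 2242
Group 6: 9100 × 0.916 = 8336
Group 7: 7500 × 0.902 = 6765
Giving 3197 / 2365 / 10651 / 7144 / 2242 / 8336 / 6765.
Period 2:
Births: 10651 × 0.253 = 2695, 2242 × 0.14 = 314 — total 3009
Group 2: 3197 × 0.946 = 3024
Group 3: 2365 × 0.951 = 2249
Group 4: 10651 × 0.94 = 10012
Group 5: 7144 × 0.934 = 6672
Group 6: 2242 × 0.916 = 2054
Group 7: 8336 × 0.902 = 7519
Giving 3009 / 3024 / 2249 / 10012 / 6672 / 2054 / 7519.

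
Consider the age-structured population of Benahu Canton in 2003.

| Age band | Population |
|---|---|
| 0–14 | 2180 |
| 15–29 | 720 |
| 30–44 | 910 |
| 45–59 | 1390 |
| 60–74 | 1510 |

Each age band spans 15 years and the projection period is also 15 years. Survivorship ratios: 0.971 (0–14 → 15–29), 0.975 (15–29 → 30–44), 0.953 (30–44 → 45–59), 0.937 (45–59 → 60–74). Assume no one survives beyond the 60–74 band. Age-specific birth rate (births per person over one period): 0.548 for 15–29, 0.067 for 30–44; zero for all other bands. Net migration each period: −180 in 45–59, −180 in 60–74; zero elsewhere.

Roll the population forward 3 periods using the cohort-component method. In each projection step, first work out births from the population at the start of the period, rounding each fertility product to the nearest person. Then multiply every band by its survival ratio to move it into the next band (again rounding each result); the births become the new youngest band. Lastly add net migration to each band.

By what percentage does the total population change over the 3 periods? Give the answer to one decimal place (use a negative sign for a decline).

(Groups numbered youngest = 1 to oldest = 5.)
[period 1]
Births: 720 × 0.548 = 395  |  910 × 0.067 = 61 → total 456
Group 2: 2180 × 0.971 = 2117
Group 3: 720 × 0.975 = 702
Group 4: 910 × 0.953 = 867
Group 5: 1390 × 0.937 = 1302
Net migration: Group 4 − 180 → 687; Group 5 − 180 → 1122
End of period: [456, 2117, 702, 687, 1122]
[period 2]
Births: 2117 × 0.548 = 1160  |  702 × 0.067 = 47 → total 1207
Group 2: 456 × 0.971 = 443
Group 3: 2117 × 0.975 = 2064
Group 4: 702 × 0.953 = 669
Group 5: 687 × 0.937 = 644
Net migration: Group 4 − 180 → 489; Group 5 − 180 → 464
End of period: [1207, 443, 2064, 489, 464]
[period 3]
Births: 443 × 0.548 = 243  |  2064 × 0.067 = 138 → total 381
Group 2: 1207 × 0.971 = 1172
Group 3: 443 × 0.975 = 432
Group 4: 2064 × 0.953 = 1967
Group 5: 489 × 0.937 = 458
Net migration: Group 4 − 180 → 1787; Group 5 − 180 → 278
End of period: [381, 1172, 432, 1787, 278]
Total: 6710 → 4050; change = -2660; percentage change = -39.6%

-39.6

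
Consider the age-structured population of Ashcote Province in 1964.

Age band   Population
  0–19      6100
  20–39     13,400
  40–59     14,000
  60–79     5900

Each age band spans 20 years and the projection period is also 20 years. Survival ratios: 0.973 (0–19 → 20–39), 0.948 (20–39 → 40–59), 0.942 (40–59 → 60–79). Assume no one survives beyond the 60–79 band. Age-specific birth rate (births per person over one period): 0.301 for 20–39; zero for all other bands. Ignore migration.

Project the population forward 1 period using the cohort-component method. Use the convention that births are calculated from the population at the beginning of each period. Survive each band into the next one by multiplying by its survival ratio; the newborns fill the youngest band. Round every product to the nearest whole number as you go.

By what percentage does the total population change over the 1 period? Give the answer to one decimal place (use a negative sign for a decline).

-9.0

(Bands numbered youngest = 1 to oldest = 4.)
After projecting period 1:
Births: 13400 × 0.301 = 4033
Band 2: 6100 × 0.973 = 5935
Band 3: 13400 × 0.948 = 12703
Band 4: 14000 × 0.942 = 13188
Giving 4033 / 5935 / 12703 / 13188.
Total: 39400 → 35859; change = -3541; percentage change = -9.0%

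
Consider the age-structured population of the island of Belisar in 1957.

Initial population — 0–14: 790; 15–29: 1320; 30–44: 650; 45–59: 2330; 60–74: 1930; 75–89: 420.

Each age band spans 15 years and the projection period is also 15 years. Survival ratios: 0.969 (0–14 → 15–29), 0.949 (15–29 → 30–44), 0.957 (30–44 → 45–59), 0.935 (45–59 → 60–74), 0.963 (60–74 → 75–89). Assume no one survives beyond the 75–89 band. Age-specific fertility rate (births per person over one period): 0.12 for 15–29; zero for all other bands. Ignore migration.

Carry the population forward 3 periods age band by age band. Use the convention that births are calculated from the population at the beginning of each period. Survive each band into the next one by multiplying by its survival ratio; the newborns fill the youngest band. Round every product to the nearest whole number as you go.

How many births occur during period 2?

92

Period 1:
Births: 1320 × 0.12 = 158
15–29: 790 × 0.969 = 766
30–44: 1320 × 0.949 = 1253
45–59: 650 × 0.957 = 622
60–74: 2330 × 0.935 = 2179
75–89: 1930 × 0.963 = 1859
→ [158, 766, 1253, 622, 2179, 1859]
Period 2:
Births: 766 × 0.12 = 92
15–29: 158 × 0.969 = 153
30–44: 766 × 0.949 = 727
45–59: 1253 × 0.957 = 1199
60–74: 622 × 0.935 = 582
75–89: 2179 × 0.963 = 2098
→ [92, 153, 727, 1199, 582, 2098]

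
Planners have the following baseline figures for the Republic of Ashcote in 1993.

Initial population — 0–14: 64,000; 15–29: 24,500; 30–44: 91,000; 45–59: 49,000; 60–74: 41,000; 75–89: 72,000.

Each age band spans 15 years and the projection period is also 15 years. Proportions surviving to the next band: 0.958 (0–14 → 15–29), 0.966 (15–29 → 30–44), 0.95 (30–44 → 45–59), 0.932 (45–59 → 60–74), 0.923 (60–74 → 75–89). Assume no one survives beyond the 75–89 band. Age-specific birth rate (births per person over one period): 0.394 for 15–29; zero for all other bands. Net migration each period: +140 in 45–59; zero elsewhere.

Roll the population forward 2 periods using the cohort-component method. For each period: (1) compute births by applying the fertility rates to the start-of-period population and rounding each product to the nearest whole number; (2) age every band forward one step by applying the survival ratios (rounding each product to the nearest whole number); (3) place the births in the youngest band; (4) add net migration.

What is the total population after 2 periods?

238110

Call the groups 1 to 6, youngest first.
After projecting period 1:
Births: 24500 * 0.394 = 9653
Group 2: 64000 * 0.958 = 61312
Group 3: 24500 * 0.966 = 23667
Group 4: 91000 * 0.95 = 86450
Group 5: 49000 * 0.932 = 45668
Group 6: 41000 * 0.923 = 37843
Net migration: Group 4 + 140 → 86590
Giving 9653 / 61312 / 23667 / 86590 / 45668 / 37843.
After projecting period 2:
Births: 61312 * 0.394 = 24157
Group 2: 9653 * 0.958 = 9248
Group 3: 61312 * 0.966 = 59227
Group 4: 23667 * 0.95 = 22484
Group 5: 86590 * 0.932 = 80702
Group 6: 45668 * 0.923 = 42152
Net migration: Group 4 + 140 → 22624
Giving 24157 / 9248 / 59227 / 22624 / 80702 / 42152.
Total after period 2: 24157 + 9248 + 59227 + 22624 + 80702 + 42152 = 238110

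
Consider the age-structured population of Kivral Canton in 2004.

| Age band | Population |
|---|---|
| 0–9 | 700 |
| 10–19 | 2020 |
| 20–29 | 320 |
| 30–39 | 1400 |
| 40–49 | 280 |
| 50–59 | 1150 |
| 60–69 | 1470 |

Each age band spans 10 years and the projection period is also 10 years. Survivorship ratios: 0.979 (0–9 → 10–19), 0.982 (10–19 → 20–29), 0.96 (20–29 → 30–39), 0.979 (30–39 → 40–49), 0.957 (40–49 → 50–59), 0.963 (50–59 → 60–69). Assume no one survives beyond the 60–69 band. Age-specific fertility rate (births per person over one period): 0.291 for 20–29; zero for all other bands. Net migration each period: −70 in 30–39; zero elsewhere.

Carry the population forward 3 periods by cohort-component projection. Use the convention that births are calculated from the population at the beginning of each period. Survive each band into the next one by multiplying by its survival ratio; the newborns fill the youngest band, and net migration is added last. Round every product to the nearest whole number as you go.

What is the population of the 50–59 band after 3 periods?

222

After projecting period 1:
Births: 320 × 0.291 = 93
10–19: 700 × 0.979 = 685
20–29: 2020 × 0.982 = 1984
30–39: 320 × 0.96 = 307
40–49: 1400 × 0.979 = 1371
50–59: 280 × 0.957 = 268
60–69: 1150 × 0.963 = 1107
Net migration: 30–39 − 70 → 237
End of period: [93, 685, 1984, 237, 1371, 268, 1107]
After projecting period 2:
Births: 1984 × 0.291 = 577
10–19: 93 × 0.979 = 91
20–29: 685 × 0.982 = 673
30–39: 1984 × 0.96 = 1905
40–49: 237 × 0.979 = 232
50–59: 1371 × 0.957 = 1312
60–69: 268 × 0.963 = 258
Net migration: 30–39 − 70 → 1835
End of period: [577, 91, 673, 1835, 232, 1312, 258]
After projecting period 3:
Births: 673 × 0.291 = 196
10–19: 577 × 0.979 = 565
20–29: 91 × 0.982 = 89
30–39: 673 × 0.96 = 646
40–49: 1835 × 0.979 = 1796
50–59: 232 × 0.957 = 222
60–69: 1312 × 0.963 = 1263
Net migration: 30–39 − 70 → 576
End of period: [196, 565, 89, 576, 1796, 222, 1263]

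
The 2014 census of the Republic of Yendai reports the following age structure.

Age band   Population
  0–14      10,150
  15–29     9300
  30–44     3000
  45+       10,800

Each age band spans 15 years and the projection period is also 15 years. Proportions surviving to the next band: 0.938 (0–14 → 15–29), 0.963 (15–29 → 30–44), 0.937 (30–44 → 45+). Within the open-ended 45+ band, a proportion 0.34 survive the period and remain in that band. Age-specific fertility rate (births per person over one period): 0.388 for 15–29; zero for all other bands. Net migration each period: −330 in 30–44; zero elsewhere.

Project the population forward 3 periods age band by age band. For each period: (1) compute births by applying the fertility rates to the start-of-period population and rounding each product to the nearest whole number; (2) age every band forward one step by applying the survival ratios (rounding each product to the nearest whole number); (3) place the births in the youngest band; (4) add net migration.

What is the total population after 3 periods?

Numbering the groups 1..4 from youngest to oldest:
Period 1:
Births: 9300 × 0.388 = 3608
Group 2: 10150 × 0.938 = 9521
Group 3: 9300 × 0.963 = 8956
Group 4: 3000 × 0.937 + 10800 × 0.34 = 2811 + 3672 = 6483
Net migration: Group 3 − 330 → 8626
End of period: [3608, 9521, 8626, 6483]
Period 2:
Births: 9521 × 0.388 = 3694
Group 2: 3608 × 0.938 = 3384
Group 3: 9521 × 0.963 = 9169
Group 4: 8626 × 0.937 + 6483 × 0.34 = 8083 + 2204 = 10287
Net migration: Group 3 − 330 → 8839
End of period: [3694, 3384, 8839, 10287]
Period 3:
Births: 3384 × 0.388 = 1313
Group 2: 3694 × 0.938 = 3465
Group 3: 3384 × 0.963 = 3259
Group 4: 8839 × 0.937 + 10287 × 0.34 = 8282 + 3498 = 11780
Net migration: Group 3 − 330 → 2929
End of period: [1313, 3465, 2929, 11780]
Total after period 3: 1313 + 3465 + 2929 + 11780 = 19487

19487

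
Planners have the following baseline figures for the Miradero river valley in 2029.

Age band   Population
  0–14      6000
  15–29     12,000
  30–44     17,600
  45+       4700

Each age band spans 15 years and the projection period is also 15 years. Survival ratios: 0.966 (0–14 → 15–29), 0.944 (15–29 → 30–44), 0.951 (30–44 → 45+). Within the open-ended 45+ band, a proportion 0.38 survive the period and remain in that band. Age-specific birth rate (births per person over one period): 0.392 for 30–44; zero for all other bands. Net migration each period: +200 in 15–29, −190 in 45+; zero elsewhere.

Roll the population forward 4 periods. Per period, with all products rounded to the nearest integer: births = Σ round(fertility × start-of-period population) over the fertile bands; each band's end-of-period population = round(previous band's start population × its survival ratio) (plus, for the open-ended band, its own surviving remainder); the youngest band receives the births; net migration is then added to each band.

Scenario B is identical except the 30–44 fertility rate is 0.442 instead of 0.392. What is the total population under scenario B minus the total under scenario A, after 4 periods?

Period 1:
Births: 17600 × 0.392 = 6899
15–29: 6000 × 0.966 = 5796
30–44: 12000 × 0.944 = 11328
45+: 17600 × 0.951 + 4700 × 0.38 = 16738 + 1786 = 18524
Net migration: 15–29 + 200 → 5996; 45+ − 190 → 18334
Giving 6899 / 5996 / 11328 / 18334.
Period 2:
Births: 11328 × 0.392 = 4441
15–29: 6899 × 0.966 = 6664
30–44: 5996 × 0.944 = 5660
45+: 11328 × 0.951 + 18334 × 0.38 = 10773 + 6967 = 17740
Net migration: 15–29 + 200 → 6864; 45+ − 190 → 17550
Giving 4441 / 6864 / 5660 / 17550.
Period 3:
Births: 5660 × 0.392 = 2219
15–29: 4441 × 0.966 = 4290
30–44: 6864 × 0.944 = 6480
45+: 5660 × 0.951 + 17550 × 0.38 = 5383 + 6669 = 12052
Net migration: 15–29 + 200 → 4490; 45+ − 190 → 11862
Giving 2219 / 4490 / 6480 / 11862.
Period 4:
Births: 6480 × 0.392 = 2540
15–29: 2219 × 0.966 = 2144
30–44: 4490 × 0.944 = 4239
45+: 6480 × 0.951 + 11862 × 0.38 = 6162 + 4508 = 10670
Net migration: 15–29 + 200 → 2344; 45+ − 190 → 10480
Giving 2540 / 2344 / 4239 / 10480.
Scenario A total after 4 periods: 19603
Scenario B projection —
Period 1:
Births: 17600 × 0.442 = 7779
15–29: 6000 × 0.966 = 5796
30–44: 12000 × 0.944 = 11328
45+: 17600 × 0.951 + 4700 × 0.38 = 16738 + 1786 = 18524
Net migration: 15–29 + 200 → 5996; 45+ − 190 → 18334
Giving 7779 / 5996 / 11328 / 18334.
Period 2:
Births: 11328 × 0.442 = 5007
15–29: 7779 × 0.966 = 7515
30–44: 5996 × 0.944 = 5660
45+: 11328 × 0.951 + 18334 × 0.38 = 10773 + 6967 = 17740
Net migration: 15–29 + 200 → 7715; 45+ − 190 → 17550
Giving 5007 / 7715 / 5660 / 17550.
Period 3:
Births: 5660 × 0.442 = 2502
15–29: 5007 × 0.966 = 4837
30–44: 7715 × 0.944 = 7283
45+: 5660 × 0.951 + 17550 × 0.38 = 5383 + 6669 = 12052
Net migration: 15–29 + 200 → 5037; 45+ − 190 → 11862
Giving 2502 / 5037 / 7283 / 11862.
Period 4:
Births: 7283 × 0.442 = 3219
15–29: 2502 × 0.966 = 2417
30–44: 5037 × 0.944 = 4755
45+: 7283 × 0.951 + 11862 × 0.38 = 6926 + 4508 = 11434
Net migration: 15–29 + 200 → 2617; 45+ − 190 → 11244
Giving 3219 / 2617 / 4755 / 11244.
Scenario B total after 4 periods: 21835
Difference B − A = 21835 − 19603 = 2232

2232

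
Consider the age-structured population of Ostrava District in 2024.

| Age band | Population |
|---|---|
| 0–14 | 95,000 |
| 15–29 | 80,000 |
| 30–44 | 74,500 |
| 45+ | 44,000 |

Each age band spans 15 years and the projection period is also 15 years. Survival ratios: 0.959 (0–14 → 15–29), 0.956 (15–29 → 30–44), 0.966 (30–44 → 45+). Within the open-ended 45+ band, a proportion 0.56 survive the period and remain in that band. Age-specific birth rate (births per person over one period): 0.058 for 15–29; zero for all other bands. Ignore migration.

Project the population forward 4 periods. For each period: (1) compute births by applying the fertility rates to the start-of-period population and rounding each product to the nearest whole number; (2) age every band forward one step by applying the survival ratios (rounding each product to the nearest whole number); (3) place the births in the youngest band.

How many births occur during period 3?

Numbering the bands 1..4 from youngest to oldest:
Period 1:
Births: 80000 × 0.058 = 4640
Band 2: 95000 × 0.959 = 91105
Band 3: 80000 × 0.956 = 76480
Band 4: 74500 × 0.966 + 44000 × 0.56 = 71967 + 24640 = 96607
Population now: 0–14=4640, 15–29=91105, 30–44=76480, 45+=96607
Period 2:
Births: 91105 × 0.058 = 5284
Band 2: 4640 × 0.959 = 4450
Band 3: 91105 × 0.956 = 87096
Band 4: 76480 × 0.966 + 96607 × 0.56 = 73880 + 54100 = 127980
Population now: 0–14=5284, 15–29=4450, 30–44=87096, 45+=127980
Period 3:
Births: 4450 × 0.058 = 258
Band 2: 5284 × 0.959 = 5067
Band 3: 4450 × 0.956 = 4254
Band 4: 87096 × 0.966 + 127980 × 0.56 = 84135 + 71669 = 155804
Population now: 0–14=258, 15–29=5067, 30–44=4254, 45+=155804

258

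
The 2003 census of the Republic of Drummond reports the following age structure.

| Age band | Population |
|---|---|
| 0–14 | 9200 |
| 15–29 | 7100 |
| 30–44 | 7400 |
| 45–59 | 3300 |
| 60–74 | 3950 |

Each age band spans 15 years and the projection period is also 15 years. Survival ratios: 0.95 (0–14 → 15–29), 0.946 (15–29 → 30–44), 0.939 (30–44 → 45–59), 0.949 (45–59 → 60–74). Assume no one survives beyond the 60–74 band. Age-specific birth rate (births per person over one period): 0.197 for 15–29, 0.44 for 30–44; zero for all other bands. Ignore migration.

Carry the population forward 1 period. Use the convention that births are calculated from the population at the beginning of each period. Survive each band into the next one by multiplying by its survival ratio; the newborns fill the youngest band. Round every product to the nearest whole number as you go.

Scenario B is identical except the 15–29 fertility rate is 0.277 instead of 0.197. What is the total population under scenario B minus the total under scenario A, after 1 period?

568

[period 1]
Births: 7100 × 0.197 = 1399, 7400 × 0.44 = 3256 ⇒ total 4655
15–29: 9200 × 0.95 = 8740
30–44: 7100 × 0.946 = 6717
45–59: 7400 × 0.939 = 6949
60–74: 3300 × 0.949 = 3132
Population now: 0–14=4655, 15–29=8740, 30–44=6717, 45–59=6949, 60–74=3132
Scenario A total after 1 period: 30193
Scenario B projection —
[period 1]
Births: 7100 × 0.277 = 1967, 7400 × 0.44 = 3256 ⇒ total 5223
15–29: 9200 × 0.95 = 8740
30–44: 7100 × 0.946 = 6717
45–59: 7400 × 0.939 = 6949
60–74: 3300 × 0.949 = 3132
Population now: 0–14=5223, 15–29=8740, 30–44=6717, 45–59=6949, 60–74=3132
Scenario B total after 1 period: 30761
Difference B − A = 30761 − 30193 = 568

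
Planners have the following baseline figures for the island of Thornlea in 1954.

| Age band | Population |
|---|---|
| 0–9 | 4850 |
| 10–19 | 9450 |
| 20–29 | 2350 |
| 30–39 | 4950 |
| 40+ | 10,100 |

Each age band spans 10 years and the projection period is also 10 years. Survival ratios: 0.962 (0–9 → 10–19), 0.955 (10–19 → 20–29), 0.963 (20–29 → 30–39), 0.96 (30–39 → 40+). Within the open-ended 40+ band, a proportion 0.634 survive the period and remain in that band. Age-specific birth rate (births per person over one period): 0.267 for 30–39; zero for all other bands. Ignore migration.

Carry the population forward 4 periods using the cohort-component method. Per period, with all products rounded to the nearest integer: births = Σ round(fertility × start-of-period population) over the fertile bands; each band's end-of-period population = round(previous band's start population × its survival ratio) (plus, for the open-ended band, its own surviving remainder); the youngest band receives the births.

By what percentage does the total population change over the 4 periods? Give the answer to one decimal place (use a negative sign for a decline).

-42.5

— Period 1 —
Births: 4950 × 0.267 = 1322
10–19: 4850 × 0.962 = 4666
20–29: 9450 × 0.955 = 9025
30–39: 2350 × 0.963 = 2263
40+: 4950 × 0.96 + 10100 × 0.634 = 4752 + 6403 = 11155
→ [1322, 4666, 9025, 2263, 11155]
— Period 2 —
Births: 2263 × 0.267 = 604
10–19: 1322 × 0.962 = 1272
20–29: 4666 × 0.955 = 4456
30–39: 9025 × 0.963 = 8691
40+: 2263 × 0.96 + 11155 × 0.634 = 2172 + 7072 = 9244
→ [604, 1272, 4456, 8691, 9244]
— Period 3 —
Births: 8691 × 0.267 = 2320
10–19: 604 × 0.962 = 581
20–29: 1272 × 0.955 = 1215
30–39: 4456 × 0.963 = 4291
40+: 8691 × 0.96 + 9244 × 0.634 = 8343 + 5861 = 14204
→ [2320, 581, 1215, 4291, 14204]
— Period 4 —
Births: 4291 × 0.267 = 1146
10–19: 2320 × 0.962 = 2232
20–29: 581 × 0.955 = 555
30–39: 1215 × 0.963 = 1170
40+: 4291 × 0.96 + 14204 × 0.634 = 4119 + 9005 = 13124
→ [1146, 2232, 555, 1170, 13124]
Total: 31700 → 18227; change = -13473; percentage change = -42.5%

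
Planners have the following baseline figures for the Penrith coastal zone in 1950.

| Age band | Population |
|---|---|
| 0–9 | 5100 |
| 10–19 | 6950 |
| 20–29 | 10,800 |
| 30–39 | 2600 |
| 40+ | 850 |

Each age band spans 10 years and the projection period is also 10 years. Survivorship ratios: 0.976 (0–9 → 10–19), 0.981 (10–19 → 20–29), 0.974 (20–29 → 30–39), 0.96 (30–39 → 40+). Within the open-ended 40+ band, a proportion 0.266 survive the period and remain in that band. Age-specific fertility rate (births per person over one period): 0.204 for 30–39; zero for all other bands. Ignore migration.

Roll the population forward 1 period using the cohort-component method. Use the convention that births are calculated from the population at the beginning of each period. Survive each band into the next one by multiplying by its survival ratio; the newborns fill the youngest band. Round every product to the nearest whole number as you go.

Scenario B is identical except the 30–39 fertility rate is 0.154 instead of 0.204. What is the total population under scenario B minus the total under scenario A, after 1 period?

Period 1:
Births: 2600 × 0.204 = 530
10–19: 5100 × 0.976 = 4978
20–29: 6950 × 0.981 = 6818
30–39: 10800 × 0.974 = 10519
40+: 2600 × 0.96 + 850 × 0.266 = 2496 + 226 = 2722
Population now: 0–9=530, 10–19=4978, 20–29=6818, 30–39=10519, 40+=2722
Scenario A total after 1 period: 25567
Scenario B projection —
Period 1:
Births: 2600 × 0.154 = 400
10–19: 5100 × 0.976 = 4978
20–29: 6950 × 0.981 = 6818
30–39: 10800 × 0.974 = 10519
40+: 2600 × 0.96 + 850 × 0.266 = 2496 + 226 = 2722
Population now: 0–9=400, 10–19=4978, 20–29=6818, 30–39=10519, 40+=2722
Scenario B total after 1 period: 25437
Difference B − A = 25437 − 25567 = -130

-130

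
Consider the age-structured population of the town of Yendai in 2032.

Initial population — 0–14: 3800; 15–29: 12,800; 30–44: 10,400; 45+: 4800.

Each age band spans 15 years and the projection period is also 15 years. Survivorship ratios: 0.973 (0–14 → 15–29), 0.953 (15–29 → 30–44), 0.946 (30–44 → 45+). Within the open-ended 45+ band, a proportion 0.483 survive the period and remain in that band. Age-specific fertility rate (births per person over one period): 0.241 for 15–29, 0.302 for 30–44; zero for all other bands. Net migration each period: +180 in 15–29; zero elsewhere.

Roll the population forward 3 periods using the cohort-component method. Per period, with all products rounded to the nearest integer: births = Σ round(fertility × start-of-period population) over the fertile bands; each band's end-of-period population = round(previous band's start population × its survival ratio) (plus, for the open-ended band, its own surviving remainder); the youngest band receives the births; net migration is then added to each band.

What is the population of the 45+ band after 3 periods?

11904

(Groups numbered youngest = 1 to oldest = 4.)
After projecting period 1:
Births: 12800 * 0.241 = 3085 ; 10400 * 0.302 = 3141 — total 6226
Group 2: 3800 * 0.973 = 3697
Group 3: 12800 * 0.953 = 12198
Group 4: 10400 * 0.946 + 4800 * 0.483 = 9838 + 2318 = 12156
Net migration: Group 2 + 180 → 3877
Giving 6226 / 3877 / 12198 / 12156.
After projecting period 2:
Births: 3877 * 0.241 = 934 ; 12198 * 0.302 = 3684 — total 4618
Group 2: 6226 * 0.973 = 6058
Group 3: 3877 * 0.953 = 3695
Group 4: 12198 * 0.946 + 12156 * 0.483 = 11539 + 5871 = 17410
Net migration: Group 2 + 180 → 6238
Giving 4618 / 6238 / 3695 / 17410.
After projecting period 3:
Births: 6238 * 0.241 = 1503 ; 3695 * 0.302 = 1116 — total 2619
Group 2: 4618 * 0.973 = 4493
Group 3: 6238 * 0.953 = 5945
Group 4: 3695 * 0.946 + 17410 * 0.483 = 3495 + 8409 = 11904
Net migration: Group 2 + 180 → 4673
Giving 2619 / 4673 / 5945 / 11904.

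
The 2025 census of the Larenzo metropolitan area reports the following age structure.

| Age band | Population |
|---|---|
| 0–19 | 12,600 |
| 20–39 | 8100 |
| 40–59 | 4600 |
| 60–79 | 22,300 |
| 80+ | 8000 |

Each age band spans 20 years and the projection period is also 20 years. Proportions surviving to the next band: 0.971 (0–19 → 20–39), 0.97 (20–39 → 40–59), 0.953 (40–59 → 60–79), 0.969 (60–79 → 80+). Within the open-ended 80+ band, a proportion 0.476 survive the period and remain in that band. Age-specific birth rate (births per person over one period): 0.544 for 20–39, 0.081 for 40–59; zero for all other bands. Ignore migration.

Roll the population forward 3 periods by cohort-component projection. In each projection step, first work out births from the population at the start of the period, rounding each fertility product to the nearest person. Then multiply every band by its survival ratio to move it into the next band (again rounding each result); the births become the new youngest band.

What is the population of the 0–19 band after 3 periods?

After projecting period 1:
Births: 8100 * 0.544 = 4406  |  4600 * 0.081 = 373 → total 4779
20–39: 12600 * 0.971 = 12235
40–59: 8100 * 0.97 = 7857
60–79: 4600 * 0.953 = 4384
80+: 22300 * 0.969 + 8000 * 0.476 = 21609 + 3808 = 25417
Population now: 0–19=4779, 20–39=12235, 40–59=7857, 60–79=4384, 80+=25417
After projecting period 2:
Births: 12235 * 0.544 = 6656  |  7857 * 0.081 = 636 → total 7292
20–39: 4779 * 0.971 = 4640
40–59: 12235 * 0.97 = 11868
60–79: 7857 * 0.953 = 7488
80+: 4384 * 0.969 + 25417 * 0.476 = 4248 + 12098 = 16346
Population now: 0–19=7292, 20–39=4640, 40–59=11868, 60–79=7488, 80+=16346
After projecting period 3:
Births: 4640 * 0.544 = 2524  |  11868 * 0.081 = 961 → total 3485
20–39: 7292 * 0.971 = 7081
40–59: 4640 * 0.97 = 4501
60–79: 11868 * 0.953 = 11310
80+: 7488 * 0.969 + 16346 * 0.476 = 7256 + 7781 = 15037
Population now: 0–19=3485, 20–39=7081, 40–59=4501, 60–79=11310, 80+=15037

3485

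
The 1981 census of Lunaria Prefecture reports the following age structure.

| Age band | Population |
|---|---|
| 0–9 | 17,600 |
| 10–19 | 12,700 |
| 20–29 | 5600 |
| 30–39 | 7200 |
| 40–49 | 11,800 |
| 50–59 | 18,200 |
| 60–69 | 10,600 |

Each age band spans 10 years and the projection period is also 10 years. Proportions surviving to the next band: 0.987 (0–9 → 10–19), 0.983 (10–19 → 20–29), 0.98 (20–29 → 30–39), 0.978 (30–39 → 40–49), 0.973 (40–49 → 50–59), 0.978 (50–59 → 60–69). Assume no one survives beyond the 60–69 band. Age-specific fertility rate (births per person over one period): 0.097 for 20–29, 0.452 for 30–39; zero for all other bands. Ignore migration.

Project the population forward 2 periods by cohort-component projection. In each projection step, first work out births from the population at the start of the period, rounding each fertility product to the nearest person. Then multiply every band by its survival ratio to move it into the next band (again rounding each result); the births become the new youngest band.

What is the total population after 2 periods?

After projecting period 1:
Births: 5600 * 0.097 = 543 ; 7200 * 0.452 = 3254 → total 3797
10–19: 17600 * 0.987 = 17371
20–29: 12700 * 0.983 = 12484
30–39: 5600 * 0.98 = 5488
40–49: 7200 * 0.978 = 7042
50–59: 11800 * 0.973 = 11481
60–69: 18200 * 0.978 = 17800
Population now: 0–9=3797, 10–19=17371, 20–29=12484, 30–39=5488, 40–49=7042, 50–59=11481, 60–69=17800
After projecting period 2:
Births: 12484 * 0.097 = 1211 ; 5488 * 0.452 = 2481 → total 3692
10–19: 3797 * 0.987 = 3748
20–29: 17371 * 0.983 = 17076
30–39: 12484 * 0.98 = 12234
40–49: 5488 * 0.978 = 5367
50–59: 7042 * 0.973 = 6852
60–69: 11481 * 0.978 = 11228
Population now: 0–9=3692, 10–19=3748, 20–29=17076, 30–39=12234, 40–49=5367, 50–59=6852, 60–69=11228
Total after period 2: 3692 + 3748 + 17076 + 12234 + 5367 + 6852 + 11228 = 60197

60197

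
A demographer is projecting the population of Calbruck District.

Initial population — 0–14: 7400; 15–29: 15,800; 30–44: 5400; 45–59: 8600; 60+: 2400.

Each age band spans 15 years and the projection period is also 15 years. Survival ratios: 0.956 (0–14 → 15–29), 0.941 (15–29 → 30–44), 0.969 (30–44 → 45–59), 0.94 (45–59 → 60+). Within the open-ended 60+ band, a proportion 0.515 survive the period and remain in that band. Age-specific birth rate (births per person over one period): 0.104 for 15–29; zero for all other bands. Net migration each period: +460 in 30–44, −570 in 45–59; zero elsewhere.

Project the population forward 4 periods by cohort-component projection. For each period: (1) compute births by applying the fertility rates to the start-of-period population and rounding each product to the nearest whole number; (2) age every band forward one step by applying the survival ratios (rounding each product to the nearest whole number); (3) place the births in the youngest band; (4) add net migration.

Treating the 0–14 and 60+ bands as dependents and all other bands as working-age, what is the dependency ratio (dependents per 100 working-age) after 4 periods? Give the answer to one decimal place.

594.3

Numbering the groups 1..5 from youngest to oldest:
[period 1]
Births: 15800 × 0.104 = 1643
Group 2: 7400 × 0.956 = 7074
Group 3: 15800 × 0.941 = 14868
Group 4: 5400 × 0.969 = 5233
Group 5: 8600 × 0.94 + 2400 × 0.515 = 8084 + 1236 = 9320
Net migration: Group 3 + 460 → 15328; Group 4 − 570 → 4663
Giving 1643 / 7074 / 15328 / 4663 / 9320.
[period 2]
Births: 7074 × 0.104 = 736
Group 2: 1643 × 0.956 = 1571
Group 3: 7074 × 0.941 = 6657
Group 4: 15328 × 0.969 = 14853
Group 5: 4663 × 0.94 + 9320 × 0.515 = 4383 + 4800 = 9183
Net migration: Group 3 + 460 → 7117; Group 4 − 570 → 14283
Giving 736 / 1571 / 7117 / 14283 / 9183.
[period 3]
Births: 1571 × 0.104 = 163
Group 2: 736 × 0.956 = 704
Group 3: 1571 × 0.941 = 1478
Group 4: 7117 × 0.969 = 6896
Group 5: 14283 × 0.94 + 9183 × 0.515 = 13426 + 4729 = 18155
Net migration: Group 3 + 460 → 1938; Group 4 − 570 → 6326
Giving 163 / 704 / 1938 / 6326 / 18155.
[period 4]
Births: 704 × 0.104 = 73
Group 2: 163 × 0.956 = 156
Group 3: 704 × 0.941 = 662
Group 4: 1938 × 0.969 = 1878
Group 5: 6326 × 0.94 + 18155 × 0.515 = 5946 + 9350 = 15296
Net migration: Group 3 + 460 → 1122; Group 4 − 570 → 1308
Giving 73 / 156 / 1122 / 1308 / 15296.
Dependents (band 0–14 + band 60+) = 73 + 15296 = 15369; working-age = 2586; ratio = 15369/2586 × 100 = 594.3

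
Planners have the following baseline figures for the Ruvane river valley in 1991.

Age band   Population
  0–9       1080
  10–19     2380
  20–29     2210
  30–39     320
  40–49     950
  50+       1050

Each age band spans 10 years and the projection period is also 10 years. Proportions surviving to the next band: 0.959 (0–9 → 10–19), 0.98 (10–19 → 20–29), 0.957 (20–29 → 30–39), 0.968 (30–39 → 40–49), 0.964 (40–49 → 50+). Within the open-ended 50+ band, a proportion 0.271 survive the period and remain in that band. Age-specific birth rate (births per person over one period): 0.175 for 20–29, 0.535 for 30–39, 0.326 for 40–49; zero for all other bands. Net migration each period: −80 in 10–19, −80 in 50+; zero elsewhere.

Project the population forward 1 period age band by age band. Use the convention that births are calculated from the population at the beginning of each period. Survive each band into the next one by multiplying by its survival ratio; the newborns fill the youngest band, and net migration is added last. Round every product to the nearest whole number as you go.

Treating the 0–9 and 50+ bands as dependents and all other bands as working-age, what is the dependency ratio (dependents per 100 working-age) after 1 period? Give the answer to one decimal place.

[period 1]
Births: 2210 × 0.175 = 387 ; 320 × 0.535 = 171 ; 950 × 0.326 = 310 → total 868
10–19: 1080 × 0.959 = 1036
20–29: 2380 × 0.98 = 2332
30–39: 2210 × 0.957 = 2115
40–49: 320 × 0.968 = 310
50+: 950 × 0.964 + 1050 × 0.271 = 916 + 285 = 1201
Net migration: 10–19 − 80 → 956; 50+ − 80 → 1121
→ [868, 956, 2332, 2115, 310, 1121]
Dependents (band 0–9 + band 50+) = 868 + 1121 = 1989; working-age = 5713; ratio = 1989/5713 × 100 = 34.8

34.8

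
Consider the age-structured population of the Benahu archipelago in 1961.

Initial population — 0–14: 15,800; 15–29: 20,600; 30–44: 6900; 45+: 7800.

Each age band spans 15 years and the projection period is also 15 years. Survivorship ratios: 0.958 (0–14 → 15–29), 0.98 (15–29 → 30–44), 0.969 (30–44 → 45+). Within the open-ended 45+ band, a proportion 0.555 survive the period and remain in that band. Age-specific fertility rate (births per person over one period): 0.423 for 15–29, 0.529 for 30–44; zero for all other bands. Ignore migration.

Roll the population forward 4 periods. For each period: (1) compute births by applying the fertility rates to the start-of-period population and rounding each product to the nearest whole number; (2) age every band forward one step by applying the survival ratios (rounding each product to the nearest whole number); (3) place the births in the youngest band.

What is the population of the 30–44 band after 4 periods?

Numbering the bands 1..4 from youngest to oldest:
Period 1.
Births: 20600 × 0.423 = 8714 ; 6900 × 0.529 = 3650 → 12364
Band 2: 15800 × 0.958 = 15136
Band 3: 20600 × 0.98 = 20188
Band 4: 6900 × 0.969 + 7800 × 0.555 = 6686 + 4329 = 11015
End of period: [12364, 15136, 20188, 11015]
Period 2.
Births: 15136 × 0.423 = 6403 ; 20188 × 0.529 = 10679 → 17082
Band 2: 12364 × 0.958 = 11845
Band 3: 15136 × 0.98 = 14833
Band 4: 20188 × 0.969 + 11015 × 0.555 = 19562 + 6113 = 25675
End of period: [17082, 11845, 14833, 25675]
Period 3.
Births: 11845 × 0.423 = 5010 ; 14833 × 0.529 = 7847 → 12857
Band 2: 17082 × 0.958 = 16365
Band 3: 11845 × 0.98 = 11608
Band 4: 14833 × 0.969 + 25675 × 0.555 = 14373 + 14250 = 28623
End of period: [12857, 16365, 11608, 28623]
Period 4.
Births: 16365 × 0.423 = 6922 ; 11608 × 0.529 = 6141 → 13063
Band 2: 12857 × 0.958 = 12317
Band 3: 16365 × 0.98 = 16038
Band 4: 11608 × 0.969 + 28623 × 0.555 = 11248 + 15886 = 27134
End of period: [13063, 12317, 16038, 27134]

16038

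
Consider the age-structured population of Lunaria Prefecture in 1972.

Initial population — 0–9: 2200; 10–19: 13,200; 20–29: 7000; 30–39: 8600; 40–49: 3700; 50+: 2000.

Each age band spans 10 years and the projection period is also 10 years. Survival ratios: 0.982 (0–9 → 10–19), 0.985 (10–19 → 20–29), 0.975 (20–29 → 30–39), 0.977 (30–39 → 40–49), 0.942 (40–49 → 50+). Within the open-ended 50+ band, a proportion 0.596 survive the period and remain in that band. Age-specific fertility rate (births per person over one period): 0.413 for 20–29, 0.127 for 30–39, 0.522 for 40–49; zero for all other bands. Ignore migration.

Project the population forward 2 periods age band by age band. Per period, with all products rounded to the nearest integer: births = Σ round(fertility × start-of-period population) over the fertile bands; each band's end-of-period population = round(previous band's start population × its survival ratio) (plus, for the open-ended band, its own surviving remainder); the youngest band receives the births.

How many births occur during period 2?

After projecting period 1:
Births: 7000 * 0.413 = 2891  |  8600 * 0.127 = 1092  |  3700 * 0.522 = 1931 — total 5914
10–19: 2200 * 0.982 = 2160
20–29: 13200 * 0.985 = 13002
30–39: 7000 * 0.975 = 6825
40–49: 8600 * 0.977 = 8402
50+: 3700 * 0.942 + 2000 * 0.596 = 3485 + 1192 = 4677
Population now: 0–9=5914, 10–19=2160, 20–29=13002, 30–39=6825, 40–49=8402, 50+=4677
After projecting period 2:
Births: 13002 * 0.413 = 5370  |  6825 * 0.127 = 867  |  8402 * 0.522 = 4386 — total 10623
10–19: 5914 * 0.982 = 5808
20–29: 2160 * 0.985 = 2128
30–39: 13002 * 0.975 = 12677
40–49: 6825 * 0.977 = 6668
50+: 8402 * 0.942 + 4677 * 0.596 = 7915 + 2787 = 10702
Population now: 0–9=10623, 10–19=5808, 20–29=2128, 30–39=12677, 40–49=6668, 50+=10702

10623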